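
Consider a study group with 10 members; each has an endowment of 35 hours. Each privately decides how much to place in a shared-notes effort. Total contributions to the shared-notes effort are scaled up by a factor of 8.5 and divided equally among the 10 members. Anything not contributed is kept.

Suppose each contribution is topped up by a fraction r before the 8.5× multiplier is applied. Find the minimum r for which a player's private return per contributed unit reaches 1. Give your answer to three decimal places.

With matching at rate r, one contributed unit becomes (1 + r) in the shared-notes effort and returns 8.5 × (1 + r) / 10 to the contributor.
Setting this equal to 1: 1 + r = 10/8.5 = 1.1765.
So the minimum matching rate is r = 1.1765 − 1 = 0.176.

0.176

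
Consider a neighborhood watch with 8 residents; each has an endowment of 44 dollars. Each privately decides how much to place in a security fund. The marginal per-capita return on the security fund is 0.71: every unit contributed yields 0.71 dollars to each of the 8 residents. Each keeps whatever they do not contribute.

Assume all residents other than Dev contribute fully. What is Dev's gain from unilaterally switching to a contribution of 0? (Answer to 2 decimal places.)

12.76 dollars

Switching from a contribution of 44 to 0 lets Dev keep an extra 44 dollars, but lowers the security fund by 44, which costs Dev their own share of that drop: 0.71 × 44 = 31.24.
Net gain = 44 − 31.24 = 12.76. The private return per contributed unit (0.71) is below 1, so free-riding is indeed the best response regardless of what the others do.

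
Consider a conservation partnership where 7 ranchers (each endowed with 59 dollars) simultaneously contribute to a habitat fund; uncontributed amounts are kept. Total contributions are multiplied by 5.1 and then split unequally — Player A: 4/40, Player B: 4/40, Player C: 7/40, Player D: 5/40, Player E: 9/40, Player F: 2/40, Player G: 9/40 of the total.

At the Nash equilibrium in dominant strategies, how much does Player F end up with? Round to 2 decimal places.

For player j, contributing a unit is worthwhile iff 5.1 × (j's share) ≥ 1, i.e. iff j's share is at least 0.1961.
Player E and Player G are above the threshold, contributing 59 each; the remaining 5 contribute 0. Total contributed: 118.
Player F keeps 59 and receives 5.1 × 118 × 2/40 = 30.09 from the habitat fund, for a payoff of 89.09.

89.09 dollars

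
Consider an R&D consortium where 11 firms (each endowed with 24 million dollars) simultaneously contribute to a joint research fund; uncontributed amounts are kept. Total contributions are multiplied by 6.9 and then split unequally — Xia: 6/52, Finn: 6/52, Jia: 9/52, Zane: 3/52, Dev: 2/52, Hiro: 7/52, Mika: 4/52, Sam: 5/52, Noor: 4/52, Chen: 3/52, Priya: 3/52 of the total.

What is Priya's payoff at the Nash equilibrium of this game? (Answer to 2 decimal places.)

A player with share s gets back 6.9·s per unit contributed, so full contribution is dominant for anyone with s > 1/6.9 = 0.1449 and zero contribution is dominant for anyone below.
Only Jia (9/52) clears that bar, contributing 24; the remaining 10 contribute 0. Total contributed: 24.
Priya keeps 24 and receives 6.9 × 24 × 3/52 = 9.55 from the joint research fund, for a payoff of 33.55.

33.55 million dollars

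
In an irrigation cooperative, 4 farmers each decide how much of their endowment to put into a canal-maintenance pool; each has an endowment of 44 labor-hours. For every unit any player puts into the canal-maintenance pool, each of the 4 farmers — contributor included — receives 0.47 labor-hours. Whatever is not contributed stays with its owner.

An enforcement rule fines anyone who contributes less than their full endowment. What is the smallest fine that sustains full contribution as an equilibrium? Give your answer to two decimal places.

23.32 labor-hours

Given the others contribute fully, the best deviation is to contribute 0 (any partial contribution still incurs the fine and gives up units whose private return 0.47 is below 1).
Deviating from 44 to 0 saves 44 labor-hours but forfeits the deviator's share of the drop in the canal-maintenance pool: 0.47 × 44 = 20.68.
So the deviation gain is 44 − 20.68 = 23.32, and the fine must be at least 23.32 labor-hours to wipe it out.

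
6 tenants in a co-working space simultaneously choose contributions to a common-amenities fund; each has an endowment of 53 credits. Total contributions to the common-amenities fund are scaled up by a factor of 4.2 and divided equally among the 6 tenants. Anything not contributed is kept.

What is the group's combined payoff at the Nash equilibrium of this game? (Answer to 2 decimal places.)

318.00 credits

Each contributed unit returns 4.2/6 = 0.7000 to its contributor — below 1 — so contributing 0 is dominant for every player. At the Nash equilibrium everyone keeps their 53, and the group total is 6 × 53 = 318.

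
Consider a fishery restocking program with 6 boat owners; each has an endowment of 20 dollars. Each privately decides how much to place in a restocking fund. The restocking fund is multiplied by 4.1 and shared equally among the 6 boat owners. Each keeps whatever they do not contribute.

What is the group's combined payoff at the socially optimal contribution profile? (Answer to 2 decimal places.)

Each contributed unit returns 4.100 to the group as a whole (0.6833 to each of 6 players), which exceeds 1, so the social optimum is full contribution: group total = 4.100 × 120 = 492.00.

492.00 dollars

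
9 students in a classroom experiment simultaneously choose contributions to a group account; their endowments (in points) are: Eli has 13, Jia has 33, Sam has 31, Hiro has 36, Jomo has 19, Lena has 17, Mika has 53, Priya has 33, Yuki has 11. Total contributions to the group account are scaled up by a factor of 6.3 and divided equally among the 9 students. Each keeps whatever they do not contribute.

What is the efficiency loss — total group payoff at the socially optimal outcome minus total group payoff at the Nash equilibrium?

The private return per contributed unit is 6.3/9 = 0.7000 < 1 for every player regardless of endowment, so the Nash equilibrium is zero contribution and the group total is Σ E_j = 13 + 33 + 31 + 36 + 19 + 17 + 53 + 33 + 11 = 246.
Each contributed unit returns 6.300 to the group, so the social optimum is full contribution by everyone: group total = 6.300 × 246 = 1549.80.
Efficiency loss = (6.300 − 1) × 246 = 1303.80.

1303.80 points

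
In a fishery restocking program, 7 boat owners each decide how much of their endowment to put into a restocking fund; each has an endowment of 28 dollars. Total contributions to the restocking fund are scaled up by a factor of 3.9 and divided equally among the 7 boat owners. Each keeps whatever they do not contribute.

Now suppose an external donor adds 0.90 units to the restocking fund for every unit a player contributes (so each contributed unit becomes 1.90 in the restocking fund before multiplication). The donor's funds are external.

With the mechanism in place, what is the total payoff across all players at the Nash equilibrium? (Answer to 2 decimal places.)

Under the mechanism each unit contributed yields 3.9 × 1.90 / 7 = 1.0586 back to its contributor per unit of net cost, which exceeds 1, making full contribution the dominant choice for everyone.
So the Nash equilibrium is full contribution by all 7; the group earns 3.9 × 1.90 × 196 = 1452.36.

1452.36 dollars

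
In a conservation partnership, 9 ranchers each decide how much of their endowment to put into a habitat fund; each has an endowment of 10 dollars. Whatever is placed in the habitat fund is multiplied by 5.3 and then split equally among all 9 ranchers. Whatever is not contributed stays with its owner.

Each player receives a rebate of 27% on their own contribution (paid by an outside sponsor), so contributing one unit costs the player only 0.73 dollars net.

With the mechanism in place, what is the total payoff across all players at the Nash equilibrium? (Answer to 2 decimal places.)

90.00 dollars

Even with the mechanism, each unit contributed returns only (5.3/9) / 0.73 = 0.8067 per unit of net cost, so contributing nothing is still dominant.
At the Nash equilibrium no one contributes; group total payoff = 9 × 10 = 90.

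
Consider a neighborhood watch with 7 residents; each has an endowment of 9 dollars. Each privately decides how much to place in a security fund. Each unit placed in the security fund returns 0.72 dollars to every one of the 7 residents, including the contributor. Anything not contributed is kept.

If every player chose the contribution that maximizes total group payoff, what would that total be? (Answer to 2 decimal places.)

317.52 dollars

Each contributed unit returns 5.040 to the group as a whole (0.72 to each of 7 players), which exceeds 1, so the social optimum is full contribution: group total = 5.040 × 63 = 317.52.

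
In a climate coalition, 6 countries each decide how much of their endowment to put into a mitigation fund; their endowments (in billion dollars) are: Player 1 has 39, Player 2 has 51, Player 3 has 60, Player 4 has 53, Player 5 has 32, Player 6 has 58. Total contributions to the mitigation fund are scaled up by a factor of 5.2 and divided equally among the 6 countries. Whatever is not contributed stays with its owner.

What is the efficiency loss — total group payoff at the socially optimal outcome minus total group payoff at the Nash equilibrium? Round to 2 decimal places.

1230.60 billion dollars

The private return per contributed unit is 5.2/6 = 0.8667 < 1 for every player regardless of endowment, so the Nash equilibrium is zero contribution and the group total is Σ E_j = 39 + 51 + 60 + 53 + 32 + 58 = 293.
Each contributed unit returns 5.200 to the group, so the social optimum is full contribution by everyone: group total = 5.200 × 293 = 1523.60.
Efficiency loss = (5.200 − 1) × 293 = 1230.60.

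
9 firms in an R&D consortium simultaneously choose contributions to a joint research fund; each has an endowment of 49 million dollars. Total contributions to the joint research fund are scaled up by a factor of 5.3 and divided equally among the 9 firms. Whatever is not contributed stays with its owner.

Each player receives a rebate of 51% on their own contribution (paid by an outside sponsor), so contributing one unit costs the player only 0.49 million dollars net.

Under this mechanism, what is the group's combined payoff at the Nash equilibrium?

2562.21 million dollars

The effective private return per unit is now (5.3/9) / 0.49 = 1.2018 > 1, so every player's dominant strategy flips to full contribution.
At the Nash equilibrium everyone contributes 49. Group total payoff = 9 × (49 × 0.51 + 5.3 × 49) = 2562.21.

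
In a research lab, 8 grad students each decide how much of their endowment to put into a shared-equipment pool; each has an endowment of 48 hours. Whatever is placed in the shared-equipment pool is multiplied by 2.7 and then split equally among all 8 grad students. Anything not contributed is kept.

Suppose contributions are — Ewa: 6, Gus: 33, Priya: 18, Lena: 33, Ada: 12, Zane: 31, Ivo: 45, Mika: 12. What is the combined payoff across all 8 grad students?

707.00 hours

Total contributed: 6 + 33 + 18 + 33 + 12 + 31 + 45 + 12 = 190; total kept: 8 × 48 − 190 = 194.
The shared-equipment pool pays out 2.7 × 190 = 513.00 in aggregate.
Group total = 194 + 513.00 = 707.00.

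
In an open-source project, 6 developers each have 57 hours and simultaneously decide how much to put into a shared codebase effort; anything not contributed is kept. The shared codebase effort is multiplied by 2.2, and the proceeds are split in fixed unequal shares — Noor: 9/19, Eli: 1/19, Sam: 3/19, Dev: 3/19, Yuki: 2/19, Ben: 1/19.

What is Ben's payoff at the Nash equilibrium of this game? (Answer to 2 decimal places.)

A player with share s gets back 2.2·s per unit contributed, so full contribution is dominant for anyone with s > 1/2.2 = 0.4545 and zero contribution is dominant for anyone below.
The only share above 0.4545 is Noor's 9/19, contributing 57; the remaining 5 contribute 0. Total contributed: 57.
Ben keeps 57 and receives 2.2 × 57 × 1/19 = 6.60 from the shared codebase effort, for a payoff of 63.60.

63.60 hours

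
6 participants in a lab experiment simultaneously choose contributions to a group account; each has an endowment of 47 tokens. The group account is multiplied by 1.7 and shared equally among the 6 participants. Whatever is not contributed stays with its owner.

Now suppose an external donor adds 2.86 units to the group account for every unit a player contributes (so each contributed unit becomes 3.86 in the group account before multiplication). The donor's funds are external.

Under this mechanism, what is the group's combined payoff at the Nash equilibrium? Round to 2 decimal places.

1850.48 tokens

The effective private return per unit is now 1.7 × 3.86 / 6 = 1.0937 > 1, so every player's dominant strategy flips to full contribution.
So the Nash equilibrium is full contribution by all 6; the group earns 1.7 × 3.86 × 282 = 1850.48.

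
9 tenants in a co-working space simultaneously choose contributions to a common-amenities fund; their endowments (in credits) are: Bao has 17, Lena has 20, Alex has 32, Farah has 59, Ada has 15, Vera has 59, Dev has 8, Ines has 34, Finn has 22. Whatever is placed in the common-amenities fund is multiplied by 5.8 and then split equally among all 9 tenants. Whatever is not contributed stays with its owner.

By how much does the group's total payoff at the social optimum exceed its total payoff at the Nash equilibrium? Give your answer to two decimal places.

1276.80 credits

The private return per contributed unit is 5.8/9 = 0.6444 < 1 for every player regardless of endowment, so the Nash equilibrium is zero contribution and the group total is Σ E_j = 17 + 20 + 32 + 59 + 15 + 59 + 8 + 34 + 22 = 266.
Each contributed unit returns 5.800 to the group, so the social optimum is full contribution by everyone: group total = 5.800 × 266 = 1542.80.
Efficiency loss = (5.800 − 1) × 266 = 1276.80.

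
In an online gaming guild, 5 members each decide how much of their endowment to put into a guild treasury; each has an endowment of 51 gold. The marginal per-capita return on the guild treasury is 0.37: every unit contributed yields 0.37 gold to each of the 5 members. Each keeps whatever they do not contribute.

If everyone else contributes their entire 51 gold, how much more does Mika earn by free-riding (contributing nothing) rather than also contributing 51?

32.13 gold

Switching from a contribution of 51 to 0 lets Mika keep an extra 51 gold, but lowers the guild treasury by 51, which costs Mika their own share of that drop: 0.37 × 51 = 18.87.
Net gain = 51 − 18.87 = 32.13. The private return per contributed unit (0.37) is below 1, so free-riding is indeed the best response regardless of what the others do.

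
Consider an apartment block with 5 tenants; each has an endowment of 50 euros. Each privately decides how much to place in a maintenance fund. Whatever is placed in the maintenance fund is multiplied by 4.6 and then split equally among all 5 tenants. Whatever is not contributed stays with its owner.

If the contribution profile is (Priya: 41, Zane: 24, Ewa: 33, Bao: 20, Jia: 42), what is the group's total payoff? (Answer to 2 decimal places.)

Total contributed: 41 + 24 + 33 + 20 + 42 = 160; total kept: 5 × 50 − 160 = 90.
The maintenance fund pays out 4.6 × 160 = 736.00 in aggregate.
Group total = 90 + 736.00 = 826.00.

826.00 euros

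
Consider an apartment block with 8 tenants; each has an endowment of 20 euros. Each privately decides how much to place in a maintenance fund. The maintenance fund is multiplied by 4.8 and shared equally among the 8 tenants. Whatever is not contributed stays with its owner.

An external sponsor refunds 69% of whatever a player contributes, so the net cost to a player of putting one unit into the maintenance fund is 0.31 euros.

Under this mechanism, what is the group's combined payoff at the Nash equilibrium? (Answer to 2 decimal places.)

878.40 euros

With the mechanism, a contributed unit returns (4.8/8) / 0.31 = 1.9355 per unit of net cost to the contributor — now above 1 — so contributing fully is weakly dominant for every player.
So the Nash equilibrium is full contribution by all 8; the group earns 8 × (20 × 0.69 + 4.8 × 20) = 878.40.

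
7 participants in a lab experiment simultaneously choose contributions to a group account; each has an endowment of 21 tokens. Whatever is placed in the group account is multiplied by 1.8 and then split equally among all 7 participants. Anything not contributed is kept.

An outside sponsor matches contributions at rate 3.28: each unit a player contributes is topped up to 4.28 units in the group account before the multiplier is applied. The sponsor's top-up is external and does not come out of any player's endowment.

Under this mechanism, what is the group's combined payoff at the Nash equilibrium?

Under the mechanism each unit contributed yields 1.8 × 4.28 / 7 = 1.1006 back to its contributor per unit of net cost, which exceeds 1, making full contribution the dominant choice for everyone.
So the Nash equilibrium is full contribution by all 7; the group earns 1.8 × 4.28 × 147 = 1132.49.

1132.49 tokens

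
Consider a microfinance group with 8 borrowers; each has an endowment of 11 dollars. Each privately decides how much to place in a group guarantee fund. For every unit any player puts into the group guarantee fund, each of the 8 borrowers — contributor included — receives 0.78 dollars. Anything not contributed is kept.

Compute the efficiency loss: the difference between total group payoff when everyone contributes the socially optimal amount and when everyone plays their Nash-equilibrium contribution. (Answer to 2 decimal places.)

461.12 dollars

The private return per contributed unit is 0.78 < 1, so contributing 0 is dominant for every player. At the Nash equilibrium everyone keeps their 11, and the group total is 8 × 11 = 88.
Each contributed unit returns 6.240 to the group as a whole (0.78 to each of 8 players), which exceeds 1, so the social optimum is full contribution: group total = 6.240 × 88 = 549.12.
Efficiency loss = 549.12 − 88 = 461.12.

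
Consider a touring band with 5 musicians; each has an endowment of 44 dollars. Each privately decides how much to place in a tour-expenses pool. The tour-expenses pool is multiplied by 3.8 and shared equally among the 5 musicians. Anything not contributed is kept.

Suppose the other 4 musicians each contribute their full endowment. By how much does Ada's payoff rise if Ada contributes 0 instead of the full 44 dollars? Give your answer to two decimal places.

Switching from a contribution of 44 to 0 lets Ada keep an extra 44 dollars, but lowers the tour-expenses pool by 44, which costs Ada their own share of that drop: 3.8/5 × 44 = 33.44.
Net gain = 44 − 33.44 = 10.56. The private return per contributed unit (0.7600) is below 1, so free-riding is indeed the best response regardless of what the others do.

10.56 dollars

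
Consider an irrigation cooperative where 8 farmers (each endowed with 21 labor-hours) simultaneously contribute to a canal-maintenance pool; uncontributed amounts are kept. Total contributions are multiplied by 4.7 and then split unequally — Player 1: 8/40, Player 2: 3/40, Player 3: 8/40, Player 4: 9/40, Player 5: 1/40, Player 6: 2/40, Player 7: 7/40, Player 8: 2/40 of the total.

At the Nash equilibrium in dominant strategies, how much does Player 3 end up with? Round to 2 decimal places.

For player j, contributing a unit is worthwhile iff 4.7 × (j's share) ≥ 1, i.e. iff j's share is at least 0.2128.
Player 4 alone (share 9/40) is above the threshold, contributing 21; the remaining 7 contribute 0. Total contributed: 21.
Player 3 keeps 21 and receives 4.7 × 21 × 8/40 = 19.74 from the canal-maintenance pool, for a payoff of 40.74.

40.74 labor-hours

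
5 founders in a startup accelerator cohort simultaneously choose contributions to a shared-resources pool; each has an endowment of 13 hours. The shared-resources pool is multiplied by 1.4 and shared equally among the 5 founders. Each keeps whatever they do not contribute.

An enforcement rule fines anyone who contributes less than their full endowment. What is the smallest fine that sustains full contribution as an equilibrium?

Given the others contribute fully, the best deviation is to contribute 0 (any partial contribution still incurs the fine and gives up units whose private return 0.2800 is below 1).
Deviating from 13 to 0 saves 13 hours but forfeits the deviator's share of the drop in the shared-resources pool: 1.4/5 × 13 = 3.64.
So the deviation gain is 13 − 3.64 = 9.36, and the fine must be at least 9.36 hours to wipe it out.

9.36 hours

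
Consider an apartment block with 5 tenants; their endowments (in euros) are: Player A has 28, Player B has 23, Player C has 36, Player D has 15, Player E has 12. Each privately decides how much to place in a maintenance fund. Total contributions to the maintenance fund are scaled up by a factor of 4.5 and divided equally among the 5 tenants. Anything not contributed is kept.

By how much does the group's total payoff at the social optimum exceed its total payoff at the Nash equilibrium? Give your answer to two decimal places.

399.00 euros

The private return per contributed unit is 4.5/5 = 0.9000 < 1 for every player regardless of endowment, so the Nash equilibrium is zero contribution and the group total is Σ E_j = 28 + 23 + 36 + 15 + 12 = 114.
Each contributed unit returns 4.500 to the group, so the social optimum is full contribution by everyone: group total = 4.500 × 114 = 513.00.
Efficiency loss = (4.500 − 1) × 114 = 399.00.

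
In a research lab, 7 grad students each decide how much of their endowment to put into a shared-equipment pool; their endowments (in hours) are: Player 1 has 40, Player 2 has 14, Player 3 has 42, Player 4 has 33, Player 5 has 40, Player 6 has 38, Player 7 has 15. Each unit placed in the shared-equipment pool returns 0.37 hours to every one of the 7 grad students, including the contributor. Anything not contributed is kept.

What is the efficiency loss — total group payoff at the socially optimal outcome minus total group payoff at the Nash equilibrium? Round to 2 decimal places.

352.98 hours

The private return per contributed unit is 0.37 < 1 for everyone, so the Nash equilibrium is zero contribution and the group total is Σ E_j = 40 + 14 + 42 + 33 + 40 + 38 + 15 = 222.
Each contributed unit returns 2.590 to the group, so the social optimum is full contribution by everyone: group total = 2.590 × 222 = 574.98.
Efficiency loss = (2.590 − 1) × 222 = 352.98.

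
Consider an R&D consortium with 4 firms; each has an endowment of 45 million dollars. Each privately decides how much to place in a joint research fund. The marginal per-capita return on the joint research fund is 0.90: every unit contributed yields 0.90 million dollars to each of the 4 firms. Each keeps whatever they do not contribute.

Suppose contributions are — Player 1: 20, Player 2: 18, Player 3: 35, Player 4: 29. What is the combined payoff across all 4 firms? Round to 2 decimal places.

Total contributed: 20 + 18 + 35 + 29 = 102; total kept: 4 × 45 − 102 = 78.
The joint research fund pays out 0.90 × 4 × 102 = 367.20 in aggregate.
Group total = 78 + 367.20 = 445.20.

445.20 million dollars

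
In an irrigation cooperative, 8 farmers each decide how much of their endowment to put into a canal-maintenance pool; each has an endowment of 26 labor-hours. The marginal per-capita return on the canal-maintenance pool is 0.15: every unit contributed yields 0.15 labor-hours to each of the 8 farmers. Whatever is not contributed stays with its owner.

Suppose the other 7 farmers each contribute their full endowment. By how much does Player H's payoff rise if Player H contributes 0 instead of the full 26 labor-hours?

Switching from a contribution of 26 to 0 lets Player H keep an extra 26 labor-hours, but lowers the canal-maintenance pool by 26, which costs Player H their own share of that drop: 0.15 × 26 = 3.90.
Net gain = 26 − 3.90 = 22.10. The private return per contributed unit (0.15) is below 1, so free-riding is indeed the best response regardless of what the others do.

22.10 labor-hours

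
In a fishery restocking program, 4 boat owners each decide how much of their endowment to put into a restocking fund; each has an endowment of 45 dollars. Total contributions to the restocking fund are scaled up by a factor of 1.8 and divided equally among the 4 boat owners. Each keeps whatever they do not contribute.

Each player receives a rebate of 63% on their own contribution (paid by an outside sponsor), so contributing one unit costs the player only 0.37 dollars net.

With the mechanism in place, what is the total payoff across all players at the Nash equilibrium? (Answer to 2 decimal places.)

437.40 dollars

The effective private return per unit is now (1.8/4) / 0.37 = 1.2162 > 1, so every player's dominant strategy flips to full contribution.
So the Nash equilibrium is full contribution by all 4; the group earns 4 × (45 × 0.63 + 1.8 × 45) = 437.40.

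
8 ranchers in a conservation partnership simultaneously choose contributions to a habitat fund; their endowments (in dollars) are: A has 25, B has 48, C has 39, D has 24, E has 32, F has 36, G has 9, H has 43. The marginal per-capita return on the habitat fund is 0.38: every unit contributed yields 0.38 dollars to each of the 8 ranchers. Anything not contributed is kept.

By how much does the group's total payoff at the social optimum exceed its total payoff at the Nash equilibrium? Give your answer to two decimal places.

522.24 dollars

The private return per contributed unit is 0.38 < 1 for everyone, so the Nash equilibrium is zero contribution and the group total is Σ E_j = 25 + 48 + 39 + 24 + 32 + 36 + 9 + 43 = 256.
Each contributed unit returns 3.040 to the group, so the social optimum is full contribution by everyone: group total = 3.040 × 256 = 778.24.
Efficiency loss = (3.040 − 1) × 256 = 522.24.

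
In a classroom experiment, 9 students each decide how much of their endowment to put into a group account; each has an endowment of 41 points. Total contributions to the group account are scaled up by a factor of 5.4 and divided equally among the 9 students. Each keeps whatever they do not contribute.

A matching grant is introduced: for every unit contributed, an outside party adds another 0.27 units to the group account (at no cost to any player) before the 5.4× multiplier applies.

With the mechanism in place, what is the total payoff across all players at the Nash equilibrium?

The effective private return is 5.4 × 1.27 / 9 = 0.7620, which is still under 1, so the mechanism doesn't change anyone's dominant strategy: zero contribution.
Everyone keeps their endowment and the group total is 9 × 41 = 369.

369.00 points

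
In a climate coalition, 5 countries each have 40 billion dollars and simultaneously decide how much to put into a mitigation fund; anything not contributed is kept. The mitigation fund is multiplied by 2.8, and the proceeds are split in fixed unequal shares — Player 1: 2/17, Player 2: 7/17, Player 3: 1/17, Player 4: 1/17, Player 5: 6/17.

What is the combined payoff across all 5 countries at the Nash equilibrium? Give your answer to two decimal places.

272.00 billion dollars

Player j's private return per contributed unit is 2.8 × (j's share). Contributing is weakly dominant for j when that share is at least 1/2.8 = 0.3571, and contributing 0 is dominant otherwise.
The only share above 0.3571 is Player 2's 7/17, contributing 40; the remaining 4 contribute 0. Total contributed: 40.
The mitigation fund pays out 2.8 × 40 = 112.00 in total (split across the unequal shares, but the aggregate is all that matters for the group sum).
The 4 free-riders keep 40 each, adding 160. Group total = 160 + 112.00 = 272.00.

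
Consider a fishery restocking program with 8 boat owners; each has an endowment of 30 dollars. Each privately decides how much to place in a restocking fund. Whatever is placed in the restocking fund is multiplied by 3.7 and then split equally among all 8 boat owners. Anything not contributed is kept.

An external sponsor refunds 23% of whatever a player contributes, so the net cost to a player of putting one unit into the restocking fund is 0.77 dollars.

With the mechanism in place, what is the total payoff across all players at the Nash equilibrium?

240.00 dollars

With the mechanism, a contributed unit returns (3.7/8) / 0.77 = 0.6006 per unit of net cost — still below 1 — so contributing 0 remains dominant for every player.
At the Nash equilibrium no one contributes; group total payoff = 8 × 30 = 240.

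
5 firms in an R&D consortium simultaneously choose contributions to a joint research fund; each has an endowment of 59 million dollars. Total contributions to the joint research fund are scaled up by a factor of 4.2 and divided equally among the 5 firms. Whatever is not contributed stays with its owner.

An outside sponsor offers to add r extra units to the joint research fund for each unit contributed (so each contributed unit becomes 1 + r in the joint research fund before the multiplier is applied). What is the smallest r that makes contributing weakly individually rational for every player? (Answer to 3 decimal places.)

0.190

With matching at rate r, one contributed unit becomes (1 + r) in the joint research fund and returns 4.2 × (1 + r) / 5 to the contributor.
Setting this equal to 1: 1 + r = 5/4.2 = 1.1905.
So the minimum matching rate is r = 1.1905 − 1 = 0.190.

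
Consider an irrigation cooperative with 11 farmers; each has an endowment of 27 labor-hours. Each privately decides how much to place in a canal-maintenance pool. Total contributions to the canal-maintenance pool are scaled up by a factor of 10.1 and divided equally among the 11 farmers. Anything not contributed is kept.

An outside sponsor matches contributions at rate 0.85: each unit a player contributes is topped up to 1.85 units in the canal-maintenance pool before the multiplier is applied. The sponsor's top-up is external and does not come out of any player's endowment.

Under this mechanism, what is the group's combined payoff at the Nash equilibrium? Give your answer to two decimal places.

Under the mechanism each unit contributed yields 10.1 × 1.85 / 11 = 1.6986 back to its contributor per unit of net cost, which exceeds 1, making full contribution the dominant choice for everyone.
At the Nash equilibrium everyone contributes 27. Group total payoff = 10.1 × 1.85 × 297 = 5549.45.

5549.45 labor-hours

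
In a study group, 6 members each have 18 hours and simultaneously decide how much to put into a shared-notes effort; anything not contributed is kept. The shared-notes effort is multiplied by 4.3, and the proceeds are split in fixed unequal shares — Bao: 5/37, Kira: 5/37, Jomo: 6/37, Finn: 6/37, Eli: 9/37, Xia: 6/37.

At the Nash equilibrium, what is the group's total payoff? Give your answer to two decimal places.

167.40 hours

A player with share s gets back 4.3·s per unit contributed, so full contribution is dominant for anyone with s > 1/4.3 = 0.2326 and zero contribution is dominant for anyone below.
The only share above 0.2326 is Eli's 9/37, contributing 18; the remaining 5 contribute 0. Total contributed: 18.
The shared-notes effort pays out 4.3 × 18 = 77.40 in total (split across the unequal shares, but the aggregate is all that matters for the group sum).
The 5 free-riders keep 18 each, adding 90. Group total = 90 + 77.40 = 167.40.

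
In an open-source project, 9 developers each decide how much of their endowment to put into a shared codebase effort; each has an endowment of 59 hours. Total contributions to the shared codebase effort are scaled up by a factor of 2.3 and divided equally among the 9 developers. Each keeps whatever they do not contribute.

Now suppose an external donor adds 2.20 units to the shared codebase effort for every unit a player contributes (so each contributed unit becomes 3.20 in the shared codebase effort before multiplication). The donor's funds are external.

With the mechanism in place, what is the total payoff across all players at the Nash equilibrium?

Even with the mechanism, each unit contributed returns only 2.3 × 3.20 / 9 = 0.8178 per unit of net cost, so contributing nothing is still dominant.
At the Nash equilibrium no one contributes; group total payoff = 9 × 59 = 531.

531.00 hours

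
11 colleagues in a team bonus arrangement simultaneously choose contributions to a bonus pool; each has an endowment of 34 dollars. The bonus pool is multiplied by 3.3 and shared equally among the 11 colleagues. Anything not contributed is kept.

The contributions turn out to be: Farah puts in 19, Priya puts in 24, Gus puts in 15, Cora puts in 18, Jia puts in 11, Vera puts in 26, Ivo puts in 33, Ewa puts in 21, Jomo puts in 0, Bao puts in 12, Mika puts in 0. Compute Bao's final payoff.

Total contributed: 19 + 24 + 15 + 18 + 11 + 26 + 33 + 21 + 0 + 12 + 0 = 179.
Each receives 3.3 × 179 / 11 = 53.70 from the bonus pool.
Bao keeps 34 − 12 = 22, so Bao's payoff is 22 + 53.70 = 75.70.

75.70 dollars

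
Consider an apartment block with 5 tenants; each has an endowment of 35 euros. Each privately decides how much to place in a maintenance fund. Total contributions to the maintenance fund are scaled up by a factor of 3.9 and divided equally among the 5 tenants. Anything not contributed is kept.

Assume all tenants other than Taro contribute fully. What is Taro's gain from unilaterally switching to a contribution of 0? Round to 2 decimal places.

Switching from a contribution of 35 to 0 lets Taro keep an extra 35 euros, but lowers the maintenance fund by 35, which costs Taro their own share of that drop: 3.9/5 × 35 = 27.30.
Net gain = 35 − 27.30 = 7.70. The private return per contributed unit (0.7800) is below 1, so free-riding is indeed the best response regardless of what the others do.

7.70 euros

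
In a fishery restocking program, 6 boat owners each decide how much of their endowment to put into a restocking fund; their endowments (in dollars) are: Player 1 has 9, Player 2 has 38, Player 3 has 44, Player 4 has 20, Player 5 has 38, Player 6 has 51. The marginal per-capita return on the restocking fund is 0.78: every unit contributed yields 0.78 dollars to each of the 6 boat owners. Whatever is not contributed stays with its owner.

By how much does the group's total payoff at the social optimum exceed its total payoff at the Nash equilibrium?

736.00 dollars

The private return per contributed unit is 0.78 < 1 for everyone, so the Nash equilibrium is zero contribution and the group total is Σ E_j = 9 + 38 + 44 + 20 + 38 + 51 = 200.
Each contributed unit returns 4.680 to the group, so the social optimum is full contribution by everyone: group total = 4.680 × 200 = 936.00.
Efficiency loss = (4.680 − 1) × 200 = 736.00.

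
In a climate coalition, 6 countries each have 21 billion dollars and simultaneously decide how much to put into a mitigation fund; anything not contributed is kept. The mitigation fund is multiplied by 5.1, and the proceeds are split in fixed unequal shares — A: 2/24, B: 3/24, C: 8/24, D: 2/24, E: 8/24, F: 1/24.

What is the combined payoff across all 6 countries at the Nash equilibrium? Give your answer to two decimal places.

298.20 billion dollars

A player with share s gets back 5.1·s per unit contributed, so full contribution is dominant for anyone with s > 1/5.1 = 0.1961 and zero contribution is dominant for anyone below.
C and E clear that bar, contributing 21 each; the remaining 4 contribute 0. Total contributed: 42.
The mitigation fund pays out 5.1 × 42 = 214.20 in total (split across the unequal shares, but the aggregate is all that matters for the group sum).
The 4 free-riders keep 21 each, adding 84. Group total = 84 + 214.20 = 298.20.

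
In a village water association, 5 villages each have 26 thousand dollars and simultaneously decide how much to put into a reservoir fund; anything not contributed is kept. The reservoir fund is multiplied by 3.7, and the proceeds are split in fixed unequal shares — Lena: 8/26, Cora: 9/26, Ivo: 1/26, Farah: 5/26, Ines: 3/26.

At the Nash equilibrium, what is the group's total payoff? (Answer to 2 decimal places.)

270.40 thousand dollars

For player j, contributing a unit is worthwhile iff 3.7 × (j's share) ≥ 1, i.e. iff j's share is at least 0.2703.
Lena and Cora are above the threshold, contributing 26 each; the remaining 3 contribute 0. Total contributed: 52.
The reservoir fund pays out 3.7 × 52 = 192.40 in total (split across the unequal shares, but the aggregate is all that matters for the group sum).
The 3 free-riders keep 26 each, adding 78. Group total = 78 + 192.40 = 270.40.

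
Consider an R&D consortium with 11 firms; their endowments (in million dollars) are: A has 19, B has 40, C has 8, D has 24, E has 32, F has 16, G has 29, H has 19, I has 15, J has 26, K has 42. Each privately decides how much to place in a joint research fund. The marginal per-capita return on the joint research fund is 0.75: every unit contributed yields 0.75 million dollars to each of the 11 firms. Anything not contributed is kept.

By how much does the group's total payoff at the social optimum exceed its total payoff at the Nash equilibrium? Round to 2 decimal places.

The private return per contributed unit is 0.75 < 1 for everyone, so the Nash equilibrium is zero contribution and the group total is Σ E_j = 19 + 40 + 8 + 24 + 32 + 16 + 29 + 19 + 15 + 26 + 42 = 270.
Each contributed unit returns 8.250 to the group, so the social optimum is full contribution by everyone: group total = 8.250 × 270 = 2227.50.
Efficiency loss = (8.250 − 1) × 270 = 1957.50.

1957.50 million dollars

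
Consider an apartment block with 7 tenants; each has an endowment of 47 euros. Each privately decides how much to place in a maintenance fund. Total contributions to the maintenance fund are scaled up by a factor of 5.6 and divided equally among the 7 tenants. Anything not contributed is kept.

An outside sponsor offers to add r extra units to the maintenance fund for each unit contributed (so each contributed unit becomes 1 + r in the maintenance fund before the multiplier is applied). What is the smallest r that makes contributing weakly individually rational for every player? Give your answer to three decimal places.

0.250

With matching at rate r, one contributed unit becomes (1 + r) in the maintenance fund and returns 5.6 × (1 + r) / 7 to the contributor.
Setting this equal to 1: 1 + r = 7/5.6 = 1.2500.
So the minimum matching rate is r = 1.2500 − 1 = 0.250.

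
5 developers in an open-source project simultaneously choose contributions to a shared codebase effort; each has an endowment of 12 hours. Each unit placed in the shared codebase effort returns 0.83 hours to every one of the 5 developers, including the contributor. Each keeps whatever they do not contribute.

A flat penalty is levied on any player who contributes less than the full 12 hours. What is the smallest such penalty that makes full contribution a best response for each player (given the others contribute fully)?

2.04 hours

Given the others contribute fully, the best deviation is to contribute 0 (any partial contribution still incurs the fine and gives up units whose private return 0.83 is below 1).
Deviating from 12 to 0 saves 12 hours but forfeits the deviator's share of the drop in the shared codebase effort: 0.83 × 12 = 9.96.
So the deviation gain is 12 − 9.96 = 2.04, and the fine must be at least 2.04 hours to wipe it out.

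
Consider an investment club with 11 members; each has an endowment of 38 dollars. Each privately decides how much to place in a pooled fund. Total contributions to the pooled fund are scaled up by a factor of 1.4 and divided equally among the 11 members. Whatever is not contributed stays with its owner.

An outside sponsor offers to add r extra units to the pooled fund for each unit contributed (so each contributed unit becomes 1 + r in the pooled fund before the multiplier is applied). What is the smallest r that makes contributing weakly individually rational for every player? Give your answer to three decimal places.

With matching at rate r, one contributed unit becomes (1 + r) in the pooled fund and returns 1.4 × (1 + r) / 11 to the contributor.
Setting this equal to 1: 1 + r = 11/1.4 = 7.8571.
So the minimum matching rate is r = 7.8571 − 1 = 6.857.

6.857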